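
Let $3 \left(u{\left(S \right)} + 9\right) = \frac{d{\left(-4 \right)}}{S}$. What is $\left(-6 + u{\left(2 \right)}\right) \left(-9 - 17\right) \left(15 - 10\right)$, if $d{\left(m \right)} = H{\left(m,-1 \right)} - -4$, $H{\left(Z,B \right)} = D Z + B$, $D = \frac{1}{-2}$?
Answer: $\frac{5525}{3} \approx 1841.7$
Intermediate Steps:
$D = - \frac{1}{2} \approx -0.5$
$H{\left(Z,B \right)} = B - \frac{Z}{2}$ ($H{\left(Z,B \right)} = - \frac{Z}{2} + B = B - \frac{Z}{2}$)
$d{\left(m \right)} = 3 - \frac{m}{2}$ ($d{\left(m \right)} = \left(-1 - \frac{m}{2}\right) - -4 = \left(-1 - \frac{m}{2}\right) + 4 = 3 - \frac{m}{2}$)
$u{\left(S \right)} = -9 + \frac{5}{3 S}$ ($u{\left(S \right)} = -9 + \frac{\left(3 - -2\right) \frac{1}{S}}{3} = -9 + \frac{\left(3 + 2\right) \frac{1}{S}}{3} = -9 + \frac{5 \frac{1}{S}}{3} = -9 + \frac{5}{3 S}$)
$\left(-6 + u{\left(2 \right)}\right) \left(-9 - 17\right) \left(15 - 10\right) = \left(-6 - \left(9 - \frac{5}{3 \cdot 2}\right)\right) \left(-9 - 17\right) \left(15 - 10\right) = \left(-6 + \left(-9 + \frac{5}{3} \cdot \frac{1}{2}\right)\right) \left(\left(-26\right) 5\right) = \left(-6 + \left(-9 + \frac{5}{6}\right)\right) \left(-130\right) = \left(-6 - \frac{49}{6}\right) \left(-130\right) = \left(- \frac{85}{6}\right) \left(-130\right) = \frac{5525}{3}$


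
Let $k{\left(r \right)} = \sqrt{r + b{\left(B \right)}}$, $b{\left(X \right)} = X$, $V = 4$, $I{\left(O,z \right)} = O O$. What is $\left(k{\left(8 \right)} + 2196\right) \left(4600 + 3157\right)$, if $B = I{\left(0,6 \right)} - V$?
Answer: $17049886$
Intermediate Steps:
$I{\left(O,z \right)} = O^{2}$
$B = -4$ ($B = 0^{2} - 4 = 0 - 4 = -4$)
$k{\left(r \right)} = \sqrt{-4 + r}$ ($k{\left(r \right)} = \sqrt{r - 4} = \sqrt{-4 + r}$)
$\left(k{\left(8 \right)} + 2196\right) \left(4600 + 3157\right) = \left(\sqrt{-4 + 8} + 2196\right) \left(4600 + 3157\right) = \left(\sqrt{4} + 2196\right) 7757 = \left(2 + 2196\right) 7757 = 2198 \cdot 7757 = 17049886$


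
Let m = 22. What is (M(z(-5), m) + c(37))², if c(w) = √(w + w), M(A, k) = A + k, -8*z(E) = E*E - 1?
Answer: (19 + √74)² ≈ 761.89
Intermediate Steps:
z(E) = ⅛ - E²/8 (z(E) = -(E*E - 1)/8 = -(E² - 1)/8 = -(-1 + E²)/8 = ⅛ - E²/8)
c(w) = √2*√w (c(w) = √(2*w) = √2*√w)
(M(z(-5), m) + c(37))² = (((⅛ - ⅛*(-5)²) + 22) + √2*√37)² = (((⅛ - ⅛*25) + 22) + √74)² = (((⅛ - 25/8) + 22) + √74)² = ((-3 + 22) + √74)² = (19 + √74)²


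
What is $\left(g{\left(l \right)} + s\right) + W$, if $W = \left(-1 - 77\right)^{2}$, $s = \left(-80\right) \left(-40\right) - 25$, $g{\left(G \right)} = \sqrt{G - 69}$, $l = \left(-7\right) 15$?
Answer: $9259 + i \sqrt{174} \approx 9259.0 + 13.191 i$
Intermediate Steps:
$l = -105$
$g{\left(G \right)} = \sqrt{-69 + G}$
$s = 3175$ ($s = 3200 - 25 = 3175$)
$W = 6084$ ($W = \left(-78\right)^{2} = 6084$)
$\left(g{\left(l \right)} + s\right) + W = \left(\sqrt{-69 - 105} + 3175\right) + 6084 = \left(\sqrt{-174} + 3175\right) + 6084 = \left(i \sqrt{174} + 3175\right) + 6084 = \left(3175 + i \sqrt{174}\right) + 6084 = 9259 + i \sqrt{174}$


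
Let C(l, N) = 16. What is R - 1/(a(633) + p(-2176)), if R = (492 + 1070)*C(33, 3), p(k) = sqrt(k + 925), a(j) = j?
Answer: 3348427949/133980 + I*sqrt(139)/133980 ≈ 24992.0 + 8.7997e-5*I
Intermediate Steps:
p(k) = sqrt(925 + k)
R = 24992 (R = (492 + 1070)*16 = 1562*16 = 24992)
R - 1/(a(633) + p(-2176)) = 24992 - 1/(633 + sqrt(925 - 2176)) = 24992 - 1/(633 + sqrt(-1251)) = 24992 - 1/(633 + 3*I*sqrt(139))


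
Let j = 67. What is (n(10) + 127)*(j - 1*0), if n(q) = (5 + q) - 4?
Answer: 9246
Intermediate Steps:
n(q) = 1 + q
(n(10) + 127)*(j - 1*0) = ((1 + 10) + 127)*(67 - 1*0) = (11 + 127)*(67 + 0) = 138*67 = 9246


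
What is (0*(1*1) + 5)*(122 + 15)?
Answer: 685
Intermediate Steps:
(0*(1*1) + 5)*(122 + 15) = (0*1 + 5)*137 = (0 + 5)*137 = 5*137 = 685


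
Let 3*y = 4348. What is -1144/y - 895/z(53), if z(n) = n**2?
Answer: -3382987/3053383 ≈ -1.1079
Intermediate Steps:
y = 4348/3 (y = (1/3)*4348 = 4348/3 ≈ 1449.3)
-1144/y - 895/z(53) = -1144/4348/3 - 895/(53**2) = -1144*3/4348 - 895/2809 = -858/1087 - 895*1/2809 = -858/1087 - 895/2809 = -3382987/3053383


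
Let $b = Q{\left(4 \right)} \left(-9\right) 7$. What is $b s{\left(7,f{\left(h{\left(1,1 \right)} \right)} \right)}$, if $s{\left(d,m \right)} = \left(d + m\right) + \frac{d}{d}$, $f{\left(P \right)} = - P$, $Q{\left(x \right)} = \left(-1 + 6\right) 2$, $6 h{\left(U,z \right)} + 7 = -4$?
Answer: $-6195$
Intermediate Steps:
$h{\left(U,z \right)} = - \frac{11}{6}$ ($h{\left(U,z \right)} = - \frac{7}{6} + \frac{1}{6} \left(-4\right) = - \frac{7}{6} - \frac{2}{3} = - \frac{11}{6}$)
$Q{\left(x \right)} = 10$ ($Q{\left(x \right)} = 5 \cdot 2 = 10$)
$b = -630$ ($b = 10 \left(-9\right) 7 = \left(-90\right) 7 = -630$)
$s{\left(d,m \right)} = 1 + d + m$ ($s{\left(d,m \right)} = \left(d + m\right) + 1 = 1 + d + m$)
$b s{\left(7,f{\left(h{\left(1,1 \right)} \right)} \right)} = - 630 \left(1 + 7 - - \frac{11}{6}\right) = - 630 \left(1 + 7 + \frac{11}{6}\right) = \left(-630\right) \frac{59}{6} = -6195$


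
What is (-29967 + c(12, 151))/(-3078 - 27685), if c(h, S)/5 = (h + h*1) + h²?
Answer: 29127/30763 ≈ 0.94682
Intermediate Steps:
c(h, S) = 5*h² + 10*h (c(h, S) = 5*((h + h*1) + h²) = 5*((h + h) + h²) = 5*(2*h + h²) = 5*(h² + 2*h) = 5*h² + 10*h)
(-29967 + c(12, 151))/(-3078 - 27685) = (-29967 + 5*12*(2 + 12))/(-3078 - 27685) = (-29967 + 5*12*14)/(-30763) = (-29967 + 840)*(-1/30763) = -29127*(-1/30763) = 29127/30763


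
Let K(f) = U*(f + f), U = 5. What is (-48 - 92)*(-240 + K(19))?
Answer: 7000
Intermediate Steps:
K(f) = 10*f (K(f) = 5*(f + f) = 5*(2*f) = 10*f)
(-48 - 92)*(-240 + K(19)) = (-48 - 92)*(-240 + 10*19) = -140*(-240 + 190) = -140*(-50) = 7000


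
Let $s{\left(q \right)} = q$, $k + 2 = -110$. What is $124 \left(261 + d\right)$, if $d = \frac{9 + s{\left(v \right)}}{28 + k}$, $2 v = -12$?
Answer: $\frac{226517}{7} \approx 32360.0$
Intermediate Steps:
$v = -6$ ($v = \frac{1}{2} \left(-12\right) = -6$)
$k = -112$ ($k = -2 - 110 = -112$)
$d = - \frac{1}{28}$ ($d = \frac{9 - 6}{28 - 112} = \frac{3}{-84} = 3 \left(- \frac{1}{84}\right) = - \frac{1}{28} \approx -0.035714$)
$124 \left(261 + d\right) = 124 \left(261 - \frac{1}{28}\right) = 124 \cdot \frac{7307}{28} = \frac{226517}{7}$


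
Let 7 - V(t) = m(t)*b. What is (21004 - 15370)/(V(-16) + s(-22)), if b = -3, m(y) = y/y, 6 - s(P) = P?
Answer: 2817/19 ≈ 148.26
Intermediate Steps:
s(P) = 6 - P
m(y) = 1
V(t) = 10 (V(t) = 7 - (-3) = 7 - 1*(-3) = 7 + 3 = 10)
(21004 - 15370)/(V(-16) + s(-22)) = (21004 - 15370)/(10 + (6 - 1*(-22))) = 5634/(10 + (6 + 22)) = 5634/(10 + 28) = 5634/38 = 5634*(1/38) = 2817/19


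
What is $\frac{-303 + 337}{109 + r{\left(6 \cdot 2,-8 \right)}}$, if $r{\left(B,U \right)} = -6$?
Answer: $\frac{34}{103} \approx 0.3301$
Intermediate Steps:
$\frac{-303 + 337}{109 + r{\left(6 \cdot 2,-8 \right)}} = \frac{-303 + 337}{109 - 6} = \frac{34}{103}$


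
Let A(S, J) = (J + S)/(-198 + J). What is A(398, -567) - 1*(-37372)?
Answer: 28589749/765 ≈ 37372.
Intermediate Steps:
A(S, J) = (J + S)/(-198 + J)
A(398, -567) - 1*(-37372) = (-567 + 398)/(-198 - 567) - 1*(-37372) = -169/(-765) + 37372 = -1/765*(-169) + 37372 = 169/765 + 37372 = 28589749/765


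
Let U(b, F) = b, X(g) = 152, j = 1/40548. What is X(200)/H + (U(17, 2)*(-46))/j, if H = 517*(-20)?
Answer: -81966565598/2585 ≈ -3.1709e+7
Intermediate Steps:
j = 1/40548 ≈ 2.4662e-5
H = -10340
X(200)/H + (U(17, 2)*(-46))/j = 152/(-10340) + (17*(-46))/(1/40548) = 152*(-1/10340) - 782*40548 = -38/2585 - 31708536 = -81966565598/2585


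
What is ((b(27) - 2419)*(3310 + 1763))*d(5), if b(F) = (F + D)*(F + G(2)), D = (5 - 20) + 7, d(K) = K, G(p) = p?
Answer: -47381820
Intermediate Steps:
D = -8 (D = -15 + 7 = -8)
b(F) = (-8 + F)*(2 + F) (b(F) = (F - 8)*(F + 2) = (-8 + F)*(2 + F))
((b(27) - 2419)*(3310 + 1763))*d(5) = (((-16 + 27**2 - 6*27) - 2419)*(3310 + 1763))*5 = (((-16 + 729 - 162) - 2419)*5073)*5 = ((551 - 2419)*5073)*5 = -1868*5073*5 = -9476364*5 = -47381820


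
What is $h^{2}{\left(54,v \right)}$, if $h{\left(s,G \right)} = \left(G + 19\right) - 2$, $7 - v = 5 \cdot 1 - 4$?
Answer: $529$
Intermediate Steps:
$v = 6$ ($v = 7 - \left(5 \cdot 1 - 4\right) = 7 - \left(5 - 4\right) = 7 - 1 = 6$)
$h{\left(s,G \right)} = 17 + G$ ($h{\left(s,G \right)} = \left(19 + G\right) - 2 = 17 + G$)
$h^{2}{\left(54,v \right)} = \left(17 + 6\right)^{2} = 23^{2} = 529$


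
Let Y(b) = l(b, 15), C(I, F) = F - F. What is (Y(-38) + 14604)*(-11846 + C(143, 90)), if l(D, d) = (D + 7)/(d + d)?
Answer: -2594801147/15 ≈ -1.7299e+8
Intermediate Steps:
C(I, F) = 0
l(D, d) = (7 + D)/(2*d) (l(D, d) = (7 + D)/((2*d)) = (7 + D)*(1/(2*d)) = (7 + D)/(2*d))
Y(b) = 7/30 + b/30 (Y(b) = (½)*(7 + b)/15 = (½)*(1/15)*(7 + b) = 7/30 + b/30)
(Y(-38) + 14604)*(-11846 + C(143, 90)) = ((7/30 + (1/30)*(-38)) + 14604)*(-11846 + 0) = ((7/30 - 19/15) + 14604)*(-11846) = (-31/30 + 14604)*(-11846) = (438089/30)*(-11846) = -2594801147/15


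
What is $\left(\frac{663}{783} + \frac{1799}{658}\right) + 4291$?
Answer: $\frac{105363245}{24534} \approx 4294.6$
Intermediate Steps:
$\left(\frac{663}{783} + \frac{1799}{658}\right) + 4291 = \left(663 \cdot \frac{1}{783} + 1799 \cdot \frac{1}{658}\right) + 4291 = \left(\frac{221}{261} + \frac{257}{94}\right) + 4291 = \frac{87851}{24534} + 4291 = \frac{105363245}{24534}$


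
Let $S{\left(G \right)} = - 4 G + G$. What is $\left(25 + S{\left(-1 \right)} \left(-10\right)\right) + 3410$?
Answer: $3405$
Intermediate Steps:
$S{\left(G \right)} = - 3 G$
$\left(25 + S{\left(-1 \right)} \left(-10\right)\right) + 3410 = \left(25 + \left(-3\right) \left(-1\right) \left(-10\right)\right) + 3410 = \left(25 + 3 \left(-10\right)\right) + 3410 = \left(25 - 30\right) + 3410 = -5 + 3410 = 3405$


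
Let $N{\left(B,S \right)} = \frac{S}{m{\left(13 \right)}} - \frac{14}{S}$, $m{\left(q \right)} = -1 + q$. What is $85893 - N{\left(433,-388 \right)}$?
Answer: $\frac{50008523}{582} \approx 85925.0$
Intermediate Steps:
$N{\left(B,S \right)} = - \frac{14}{S} + \frac{S}{12}$ ($N{\left(B,S \right)} = \frac{S}{-1 + 13} - \frac{14}{S} = \frac{S}{12} - \frac{14}{S} = - \frac{14}{S} + \frac{S}{12}$)
$85893 - N{\left(433,-388 \right)} = 85893 - \left(- \frac{14}{-388} + \frac{1}{12} \left(-388\right)\right) = 85893 - \left(\left(-14\right) \left(- \frac{1}{388}\right) - \frac{97}{3}\right) = 85893 - \left(\frac{7}{194} - \frac{97}{3}\right) = 85893 - - \frac{18797}{582} = 85893 + \frac{18797}{582} = \frac{50008523}{582}$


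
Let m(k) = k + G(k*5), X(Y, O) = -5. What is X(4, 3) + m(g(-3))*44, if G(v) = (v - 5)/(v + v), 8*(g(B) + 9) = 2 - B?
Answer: -46749/134 ≈ -348.87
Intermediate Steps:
g(B) = -35/4 - B/8 (g(B) = -9 + (2 - B)/8 = -9 + (¼ - B/8) = -35/4 - B/8)
G(v) = (-5 + v)/(2*v) (G(v) = (-5 + v)/((2*v)) = (-5 + v)*(1/(2*v)) = (-5 + v)/(2*v))
m(k) = k + (-5 + 5*k)/(10*k) (m(k) = k + (-5 + k*5)/(2*((k*5))) = k + (-5 + 5*k)/(2*((5*k))) = k + (1/(5*k))*(-5 + 5*k)/2 = k + (-5 + 5*k)/(10*k))
X(4, 3) + m(g(-3))*44 = -5 + (½ + (-35/4 - ⅛*(-3)) - 1/(2*(-35/4 - ⅛*(-3))))*44 = -5 + (½ + (-35/4 + 3/8) - 1/(2*(-35/4 + 3/8)))*44 = -5 + (½ - 67/8 - 1/(2*(-67/8)))*44 = -5 + (½ - 67/8 - ½*(-8/67))*44 = -5 + (½ - 67/8 + 4/67)*44 = -5 - 4189/536*44 = -5 - 46079/134 = -46749/134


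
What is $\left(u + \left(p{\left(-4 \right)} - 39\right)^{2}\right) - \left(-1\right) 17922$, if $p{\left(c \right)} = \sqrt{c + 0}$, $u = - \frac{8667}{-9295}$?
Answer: $\frac{180694172}{9295} - 156 i \approx 19440.0 - 156.0 i$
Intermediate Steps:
$u = \frac{8667}{9295}$ ($u = \left(-8667\right) \left(- \frac{1}{9295}\right) = \frac{8667}{9295} \approx 0.93244$)
$p{\left(c \right)} = \sqrt{c}$
$\left(u + \left(p{\left(-4 \right)} - 39\right)^{2}\right) - \left(-1\right) 17922 = \left(\frac{8667}{9295} + \left(\sqrt{-4} - 39\right)^{2}\right) - \left(-1\right) 17922 = \left(\frac{8667}{9295} + \left(2 i - 39\right)^{2}\right) - -17922 = \left(\frac{8667}{9295} + \left(-39 + 2 i\right)^{2}\right) + 17922 = \frac{166593657}{9295} + \left(-39 + 2 i\right)^{2}$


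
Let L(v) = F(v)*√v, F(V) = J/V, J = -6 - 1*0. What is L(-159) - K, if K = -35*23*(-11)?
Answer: -8855 + 2*I*√159/53 ≈ -8855.0 + 0.47583*I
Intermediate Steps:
J = -6 (J = -6 + 0 = -6)
K = 8855 (K = -805*(-11) = 8855)
F(V) = -6/V
L(v) = -6/√v (L(v) = (-6/v)*√v = -6/√v)
L(-159) - K = -(-2)*I*√159/53 - 1*8855 = -(-2)*I*√159/53 - 8855 = 2*I*√159/53 - 8855 = -8855 + 2*I*√159/53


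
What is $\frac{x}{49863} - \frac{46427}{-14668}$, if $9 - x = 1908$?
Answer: $\frac{762378323}{243796828} \approx 3.1271$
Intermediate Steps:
$x = -1899$ ($x = 9 - 1908 = -1899$)
$\frac{x}{49863} - \frac{46427}{-14668} = - \frac{1899}{49863} - \frac{46427}{-14668} = \left(-1899\right) \frac{1}{49863} - - \frac{46427}{14668} = - \frac{633}{16621} + \frac{46427}{14668} = \frac{762378323}{243796828}$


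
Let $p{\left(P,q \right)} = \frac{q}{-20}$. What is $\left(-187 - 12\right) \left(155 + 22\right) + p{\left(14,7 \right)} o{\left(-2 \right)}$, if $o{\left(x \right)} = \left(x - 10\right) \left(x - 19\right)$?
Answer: $- \frac{176556}{5} \approx -35311.0$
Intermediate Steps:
$p{\left(P,q \right)} = - \frac{q}{20}$ ($p{\left(P,q \right)} = q \left(- \frac{1}{20}\right) = - \frac{q}{20}$)
$o{\left(x \right)} = \left(-19 + x\right) \left(-10 + x\right)$ ($o{\left(x \right)} = \left(-10 + x\right) \left(-19 + x\right) = \left(-19 + x\right) \left(-10 + x\right)$)
$\left(-187 - 12\right) \left(155 + 22\right) + p{\left(14,7 \right)} o{\left(-2 \right)} = \left(-187 - 12\right) \left(155 + 22\right) + \left(- \frac{1}{20}\right) 7 \left(190 + \left(-2\right)^{2} - -58\right) = \left(-199\right) 177 - \frac{7 \left(190 + 4 + 58\right)}{20} = -35223 - \frac{441}{5} = - \frac{176556}{5}$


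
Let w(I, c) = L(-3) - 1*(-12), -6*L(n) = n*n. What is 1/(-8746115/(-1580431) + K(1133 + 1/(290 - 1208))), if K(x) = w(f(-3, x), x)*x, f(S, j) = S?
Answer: 967223772/11511919162961 ≈ 8.4019e-5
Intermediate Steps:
L(n) = -n²/6 (L(n) = -n*n/6 = -n²/6)
w(I, c) = 21/2 (w(I, c) = -⅙*(-3)² - 1*(-12) = -⅙*9 + 12 = -3/2 + 12 = 21/2)
K(x) = 21*x/2
1/(-8746115/(-1580431) + K(1133 + 1/(290 - 1208))) = 1/(-8746115/(-1580431) + 21*(1133 + 1/(290 - 1208))/2) = 1/(-8746115*(-1/1580431) + 21*(1133 + 1/(-918))/2) = 1/(8746115/1580431 + 21*(1133 - 1/918)/2) = 1/(8746115/1580431 + (21/2)*(1040093/918)) = 1/(8746115/1580431 + 7280651/612) = 1/(11511919162961/967223772) = 967223772/11511919162961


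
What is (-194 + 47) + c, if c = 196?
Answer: 49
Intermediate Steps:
(-194 + 47) + c = (-194 + 47) + 196 = -147 + 196 = 49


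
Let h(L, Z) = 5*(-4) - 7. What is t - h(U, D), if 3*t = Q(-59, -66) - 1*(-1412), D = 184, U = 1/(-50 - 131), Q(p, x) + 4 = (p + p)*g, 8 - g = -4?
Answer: 73/3 ≈ 24.333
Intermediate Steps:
g = 12 (g = 8 - 1*(-4) = 8 + 4 = 12)
Q(p, x) = -4 + 24*p (Q(p, x) = -4 + (p + p)*12 = -4 + (2*p)*12 = -4 + 24*p)
U = -1/181 (U = 1/(-181) = -1/181 ≈ -0.0055249)
h(L, Z) = -27 (h(L, Z) = -20 - 7 = -27)
t = -8/3 (t = ((-4 + 24*(-59)) - 1*(-1412))/3 = ((-4 - 1416) + 1412)/3 = (-1420 + 1412)/3 = (1/3)*(-8) = -8/3 ≈ -2.6667)
t - h(U, D) = -8/3 - 1*(-27) = -8/3 + 27 = 73/3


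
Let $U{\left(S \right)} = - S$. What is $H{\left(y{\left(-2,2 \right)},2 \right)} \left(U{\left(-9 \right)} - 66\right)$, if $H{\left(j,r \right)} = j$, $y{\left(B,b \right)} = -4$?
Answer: $228$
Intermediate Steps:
$H{\left(y{\left(-2,2 \right)},2 \right)} \left(U{\left(-9 \right)} - 66\right) = - 4 \left(\left(-1\right) \left(-9\right) - 66\right) = - 4 \left(9 - 66\right) = \left(-4\right) \left(-57\right) = 228$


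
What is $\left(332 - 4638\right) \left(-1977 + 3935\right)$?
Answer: $-8431148$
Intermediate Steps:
$\left(332 - 4638\right) \left(-1977 + 3935\right) = \left(-4306\right) 1958 = -8431148$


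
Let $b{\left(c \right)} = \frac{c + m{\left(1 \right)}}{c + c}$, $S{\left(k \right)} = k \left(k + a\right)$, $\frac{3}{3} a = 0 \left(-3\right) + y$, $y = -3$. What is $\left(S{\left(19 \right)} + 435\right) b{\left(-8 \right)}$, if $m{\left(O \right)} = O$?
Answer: $\frac{5173}{16} \approx 323.31$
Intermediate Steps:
$a = -3$ ($a = 0 \left(-3\right) - 3 = 0 - 3 = -3$)
$S{\left(k \right)} = k \left(-3 + k\right)$ ($S{\left(k \right)} = k \left(k - 3\right) = k \left(-3 + k\right)$)
$b{\left(c \right)} = \frac{1 + c}{2 c}$ ($b{\left(c \right)} = \frac{c + 1}{c + c} = \frac{1 + c}{2 c}$)
$\left(S{\left(19 \right)} + 435\right) b{\left(-8 \right)} = \left(19 \left(-3 + 19\right) + 435\right) \frac{1 - 8}{2 \left(-8\right)} = \left(19 \cdot 16 + 435\right) \frac{1}{2} \left(- \frac{1}{8}\right) \left(-7\right) = \left(304 + 435\right) \frac{7}{16} = 739 \cdot \frac{7}{16} = \frac{5173}{16}$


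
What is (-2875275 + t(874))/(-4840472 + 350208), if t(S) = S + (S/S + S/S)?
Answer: 2874399/4490264 ≈ 0.64014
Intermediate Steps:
t(S) = 2 + S (t(S) = S + (1 + 1) = S + 2 = 2 + S)
(-2875275 + t(874))/(-4840472 + 350208) = (-2875275 + (2 + 874))/(-4840472 + 350208) = (-2875275 + 876)/(-4490264) = -2874399*(-1/4490264) = 2874399/4490264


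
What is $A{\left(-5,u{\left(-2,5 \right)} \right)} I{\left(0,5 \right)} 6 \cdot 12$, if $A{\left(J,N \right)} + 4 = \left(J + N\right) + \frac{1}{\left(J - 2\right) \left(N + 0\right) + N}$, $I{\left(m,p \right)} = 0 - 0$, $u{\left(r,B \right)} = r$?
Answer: $0$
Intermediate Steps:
$I{\left(m,p \right)} = 0$ ($I{\left(m,p \right)} = 0 + 0 = 0$)
$A{\left(J,N \right)} = -4 + J + N + \frac{1}{N + N \left(-2 + J\right)}$ ($A{\left(J,N \right)} = -4 + \left(\left(J + N\right) + \frac{1}{\left(J - 2\right) \left(N + 0\right) + N}\right) = -4 + \left(\left(J + N\right) + \frac{1}{\left(-2 + J\right) N + N}\right) = -4 + \left(\left(J + N\right) + \frac{1}{N \left(-2 + J\right) + N}\right) = -4 + \left(\left(J + N\right) + \frac{1}{N + N \left(-2 + J\right)}\right) = -4 + \left(J + N + \frac{1}{N + N \left(-2 + J\right)}\right) = -4 + J + N + \frac{1}{N + N \left(-2 + J\right)}$)
$A{\left(-5,u{\left(-2,5 \right)} \right)} I{\left(0,5 \right)} 6 \cdot 12 = \frac{1 - \left(-2\right)^{2} + 4 \left(-2\right) - 5 \left(-2\right)^{2} - 2 \left(-5\right)^{2} - \left(-25\right) \left(-2\right)}{\left(-2\right) \left(-1 - 5\right)} 0 \cdot 6 \cdot 12 = - \frac{1 - 4 - 8 - 20 - 50 - 50}{2 \left(-6\right)} 0 \cdot 72 = \left(- \frac{1}{2}\right) \left(- \frac{1}{6}\right) \left(1 - 4 - 8 - 20 - 50 - 50\right) 0 \cdot 72 = \left(- \frac{1}{2}\right) \left(- \frac{1}{6}\right) \left(-131\right) 0 \cdot 72 = \left(- \frac{131}{12}\right) 0 \cdot 72 = 0 \cdot 72 = 0$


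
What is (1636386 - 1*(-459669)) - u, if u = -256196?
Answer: 2352251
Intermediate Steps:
(1636386 - 1*(-459669)) - u = (1636386 - 1*(-459669)) - 1*(-256196) = (1636386 + 459669) + 256196 = 2096055 + 256196 = 2352251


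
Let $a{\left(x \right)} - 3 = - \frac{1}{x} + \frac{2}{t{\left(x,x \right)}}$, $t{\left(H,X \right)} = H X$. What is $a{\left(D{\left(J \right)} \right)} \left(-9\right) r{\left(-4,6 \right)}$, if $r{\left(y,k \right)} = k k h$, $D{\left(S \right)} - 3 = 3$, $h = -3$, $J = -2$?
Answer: $2808$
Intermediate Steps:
$D{\left(S \right)} = 6$ ($D{\left(S \right)} = 3 + 3 = 6$)
$a{\left(x \right)} = 3 - \frac{1}{x} + \frac{2}{x^{2}}$ ($a{\left(x \right)} = 3 + \left(- \frac{1}{x} + \frac{2}{x x}\right) = 3 + \left(- \frac{1}{x} + \frac{2}{x^{2}}\right) = 3 - \left(\frac{1}{x} - \frac{2}{x^{2}}\right) = 3 - \frac{1}{x} + \frac{2}{x^{2}}$)
$r{\left(y,k \right)} = - 3 k^{2}$ ($r{\left(y,k \right)} = k k \left(-3\right) = k^{2} \left(-3\right) = - 3 k^{2}$)
$a{\left(D{\left(J \right)} \right)} \left(-9\right) r{\left(-4,6 \right)} = \left(3 - \frac{1}{6} + \frac{2}{36}\right) \left(-9\right) \left(- 3 \cdot 6^{2}\right) = \left(3 - \frac{1}{6} + 2 \cdot \frac{1}{36}\right) \left(-9\right) \left(\left(-3\right) 36\right) = \left(3 - \frac{1}{6} + \frac{1}{18}\right) \left(-9\right) \left(-108\right) = \frac{26}{9} \left(-9\right) \left(-108\right) = \left(-26\right) \left(-108\right) = 2808$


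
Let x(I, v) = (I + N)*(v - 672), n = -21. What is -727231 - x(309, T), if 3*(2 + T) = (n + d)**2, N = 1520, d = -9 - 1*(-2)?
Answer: 82609/3 ≈ 27536.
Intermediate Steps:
d = -7 (d = -9 + 2 = -7)
T = 778/3 (T = -2 + (-21 - 7)**2/3 = -2 + (1/3)*(-28)**2 = -2 + (1/3)*784 = -2 + 784/3 = 778/3 ≈ 259.33)
x(I, v) = (-672 + v)*(1520 + I) (x(I, v) = (I + 1520)*(v - 672) = (1520 + I)*(-672 + v) = (-672 + v)*(1520 + I))
-727231 - x(309, T) = -727231 - (-1021440 - 672*309 + 1520*(778/3) + 309*(778/3)) = -727231 - (-1021440 - 207648 + 1182560/3 + 80134) = -727231 - 1*(-2264302/3) = -727231 + 2264302/3 = 82609/3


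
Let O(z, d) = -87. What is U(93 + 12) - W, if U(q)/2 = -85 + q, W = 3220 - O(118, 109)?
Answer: -3267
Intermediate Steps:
W = 3307 (W = 3220 - 1*(-87) = 3220 + 87 = 3307)
U(q) = -170 + 2*q (U(q) = 2*(-85 + q) = -170 + 2*q)
U(93 + 12) - W = (-170 + 2*(93 + 12)) - 1*3307 = (-170 + 2*105) - 3307 = (-170 + 210) - 3307 = 40 - 3307 = -3267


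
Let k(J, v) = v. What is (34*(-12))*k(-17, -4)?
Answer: 1632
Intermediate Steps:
(34*(-12))*k(-17, -4) = (34*(-12))*(-4) = -408*(-4) = 1632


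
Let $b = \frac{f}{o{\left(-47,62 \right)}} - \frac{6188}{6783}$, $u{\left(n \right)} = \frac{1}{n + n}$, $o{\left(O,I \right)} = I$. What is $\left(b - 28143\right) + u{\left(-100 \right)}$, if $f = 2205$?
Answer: $- \frac{9933491867}{353400} \approx -28108.0$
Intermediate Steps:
$u{\left(n \right)} = \frac{1}{2 n}$
$b = \frac{122461}{3534}$ ($b = \frac{2205}{62} - \frac{6188}{6783} = 2205 \cdot \frac{1}{62} - \frac{52}{57} = \frac{2205}{62} - \frac{52}{57} = \frac{122461}{3534} \approx 34.652$)
$\left(b - 28143\right) + u{\left(-100 \right)} = \left(\frac{122461}{3534} - 28143\right) + \frac{1}{2 \left(-100\right)} = - \frac{99334901}{3534} + \frac{1}{2} \left(- \frac{1}{100}\right) = - \frac{99334901}{3534} - \frac{1}{200} = - \frac{9933491867}{353400}$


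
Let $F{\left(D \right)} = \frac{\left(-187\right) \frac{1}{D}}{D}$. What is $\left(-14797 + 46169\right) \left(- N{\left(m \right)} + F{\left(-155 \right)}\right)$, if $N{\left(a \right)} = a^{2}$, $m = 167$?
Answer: $- \frac{678073812944}{775} \approx -8.7493 \cdot 10^{8}$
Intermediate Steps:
$F{\left(D \right)} = - \frac{187}{D^{2}}$
$\left(-14797 + 46169\right) \left(- N{\left(m \right)} + F{\left(-155 \right)}\right) = \left(-14797 + 46169\right) \left(- 167^{2} - \frac{187}{24025}\right) = 31372 \left(\left(-1\right) 27889 - \frac{187}{24025}\right) = 31372 \left(-27889 - \frac{187}{24025}\right) = 31372 \left(- \frac{670033412}{24025}\right) = - \frac{678073812944}{775}$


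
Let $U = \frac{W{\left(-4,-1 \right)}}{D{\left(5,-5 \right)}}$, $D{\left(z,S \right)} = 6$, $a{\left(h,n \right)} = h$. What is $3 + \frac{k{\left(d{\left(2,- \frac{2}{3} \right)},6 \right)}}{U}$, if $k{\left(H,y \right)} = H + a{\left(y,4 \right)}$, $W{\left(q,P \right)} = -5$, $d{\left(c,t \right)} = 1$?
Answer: $- \frac{27}{5} \approx -5.4$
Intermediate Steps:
$U = - \frac{5}{6} \approx -0.83333$
$k{\left(H,y \right)} = H + y$
$3 + \frac{k{\left(d{\left(2,- \frac{2}{3} \right)},6 \right)}}{U} = 3 + \frac{1 + 6}{- \frac{5}{6}} = 3 + 7 \left(- \frac{6}{5}\right) = 3 - \frac{42}{5} = - \frac{27}{5}$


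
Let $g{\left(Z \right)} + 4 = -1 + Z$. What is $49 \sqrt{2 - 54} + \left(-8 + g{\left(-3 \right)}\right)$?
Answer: $-16 + 98 i \sqrt{13} \approx -16.0 + 353.34 i$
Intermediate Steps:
$g{\left(Z \right)} = -5 + Z$ ($g{\left(Z \right)} = -4 + \left(-1 + Z\right) = -5 + Z$)
$49 \sqrt{2 - 54} + \left(-8 + g{\left(-3 \right)}\right) = 49 \sqrt{2 - 54} - 16 = 49 \sqrt{-52} - 16 = 49 \cdot 2 i \sqrt{13} - 16 = 98 i \sqrt{13} - 16 = -16 + 98 i \sqrt{13}$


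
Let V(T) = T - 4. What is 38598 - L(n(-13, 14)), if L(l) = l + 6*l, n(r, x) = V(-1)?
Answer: 38633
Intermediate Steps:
V(T) = -4 + T
n(r, x) = -5 (n(r, x) = -4 - 1 = -5)
L(l) = 7*l
38598 - L(n(-13, 14)) = 38598 - 7*(-5) = 38598 - 1*(-35) = 38598 + 35 = 38633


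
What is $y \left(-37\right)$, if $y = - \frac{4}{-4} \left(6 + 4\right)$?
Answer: $-370$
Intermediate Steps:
$y = 10$ ($y = \left(-4\right) \left(- \frac{1}{4}\right) 10 = 1 \cdot 10 = 10$)
$y \left(-37\right) = 10 \left(-37\right) = -370$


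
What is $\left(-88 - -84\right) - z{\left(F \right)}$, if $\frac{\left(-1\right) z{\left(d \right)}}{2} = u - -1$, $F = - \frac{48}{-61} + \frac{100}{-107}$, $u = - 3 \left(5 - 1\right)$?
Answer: $-26$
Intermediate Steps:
$u = -12$ ($u = \left(-3\right) 4 = -12$)
$F = - \frac{964}{6527}$ ($F = \left(-48\right) \left(- \frac{1}{61}\right) + 100 \left(- \frac{1}{107}\right) = \frac{48}{61} - \frac{100}{107} = - \frac{964}{6527} \approx -0.14769$)
$z{\left(d \right)} = 22$ ($z{\left(d \right)} = - 2 \left(-12 - -1\right) = - 2 \left(-12 + 1\right) = \left(-2\right) \left(-11\right) = 22$)
$\left(-88 - -84\right) - z{\left(F \right)} = \left(-88 - -84\right) - 22 = \left(-88 + 84\right) - 22 = -4 - 22 = -26$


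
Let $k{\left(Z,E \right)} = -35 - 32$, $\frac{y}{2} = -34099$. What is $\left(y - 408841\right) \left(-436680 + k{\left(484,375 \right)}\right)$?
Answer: $208345352133$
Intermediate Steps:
$y = -68198$ ($y = 2 \left(-34099\right) = -68198$)
$k{\left(Z,E \right)} = -67$
$\left(y - 408841\right) \left(-436680 + k{\left(484,375 \right)}\right) = \left(-68198 - 408841\right) \left(-436680 - 67\right) = \left(-477039\right) \left(-436747\right) = 208345352133$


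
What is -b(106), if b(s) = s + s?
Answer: -212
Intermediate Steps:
b(s) = 2*s
-b(106) = -2*106 = -1*212 = -212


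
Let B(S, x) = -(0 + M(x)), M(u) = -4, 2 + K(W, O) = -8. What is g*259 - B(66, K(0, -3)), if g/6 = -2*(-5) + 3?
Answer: 20198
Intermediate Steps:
K(W, O) = -10 (K(W, O) = -2 - 8 = -10)
B(S, x) = 4 (B(S, x) = -(0 - 4) = -1*(-4) = 4)
g = 78 (g = 6*(-2*(-5) + 3) = 6*(10 + 3) = 6*13 = 78)
g*259 - B(66, K(0, -3)) = 78*259 - 1*4 = 20202 - 4 = 20198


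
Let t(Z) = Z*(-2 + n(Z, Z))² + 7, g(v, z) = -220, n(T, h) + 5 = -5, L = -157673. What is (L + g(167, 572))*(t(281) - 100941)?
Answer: 9547789710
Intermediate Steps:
n(T, h) = -10 (n(T, h) = -5 - 5 = -10)
t(Z) = 7 + 144*Z (t(Z) = Z*(-2 - 10)² + 7 = Z*(-12)² + 7 = Z*144 + 7 = 144*Z + 7 = 7 + 144*Z)
(L + g(167, 572))*(t(281) - 100941) = (-157673 - 220)*((7 + 144*281) - 100941) = -157893*((7 + 40464) - 100941) = -157893*(40471 - 100941) = -157893*(-60470) = 9547789710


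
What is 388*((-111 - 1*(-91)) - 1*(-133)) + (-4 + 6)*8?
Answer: 43860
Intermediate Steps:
388*((-111 - 1*(-91)) - 1*(-133)) + (-4 + 6)*8 = 388*((-111 + 91) + 133) + 2*8 = 388*(-20 + 133) + 16 = 388*113 + 16 = 43844 + 16 = 43860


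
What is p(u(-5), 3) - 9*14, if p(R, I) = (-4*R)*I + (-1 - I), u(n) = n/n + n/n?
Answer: -154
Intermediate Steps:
u(n) = 2 (u(n) = 1 + 1 = 2)
p(R, I) = -1 - I - 4*I*R (p(R, I) = -4*I*R + (-1 - I) = -1 - I - 4*I*R)
p(u(-5), 3) - 9*14 = (-1 - 1*3 - 4*3*2) - 9*14 = (-1 - 3 - 24) - 126 = -28 - 126 = -154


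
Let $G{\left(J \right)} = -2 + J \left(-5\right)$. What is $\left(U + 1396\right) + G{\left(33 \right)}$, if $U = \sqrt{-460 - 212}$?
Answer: $1229 + 4 i \sqrt{42} \approx 1229.0 + 25.923 i$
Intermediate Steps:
$U = 4 i \sqrt{42}$ ($U = \sqrt{-460 + \left(-672 + 460\right)} = \sqrt{-460 - 212} = \sqrt{-672} = 4 i \sqrt{42} \approx 25.923 i$)
$G{\left(J \right)} = -2 - 5 J$
$\left(U + 1396\right) + G{\left(33 \right)} = \left(4 i \sqrt{42} + 1396\right) - 167 = \left(1396 + 4 i \sqrt{42}\right) - 167 = 1229 + 4 i \sqrt{42}$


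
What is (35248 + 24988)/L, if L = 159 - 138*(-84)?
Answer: 60236/11751 ≈ 5.1260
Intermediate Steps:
L = 11751 (L = 159 + 11592 = 11751)
(35248 + 24988)/L = (35248 + 24988)/11751 = 60236*(1/11751) = 60236/11751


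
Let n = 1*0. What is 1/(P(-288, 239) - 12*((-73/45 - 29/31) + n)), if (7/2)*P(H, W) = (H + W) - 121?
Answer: -3255/58196 ≈ -0.055932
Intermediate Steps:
n = 0
P(H, W) = -242/7 + 2*H/7 + 2*W/7 (P(H, W) = 2*((H + W) - 121)/7 = 2*(-121 + H + W)/7 = -242/7 + 2*H/7 + 2*W/7)
1/(P(-288, 239) - 12*((-73/45 - 29/31) + n)) = 1/((-242/7 + (2/7)*(-288) + (2/7)*239) - 12*((-73/45 - 29/31) + 0)) = 1/((-242/7 - 576/7 + 478/7) - 12*((-73*1/45 - 29*1/31) + 0)) = 1/(-340/7 - 12*((-73/45 - 29/31) + 0)) = 1/(-340/7 - 12*(-3568/1395 + 0)) = 1/(-340/7 - 12*(-3568/1395)) = 1/(-340/7 + 14272/465) = 1/(-58196/3255) = -3255/58196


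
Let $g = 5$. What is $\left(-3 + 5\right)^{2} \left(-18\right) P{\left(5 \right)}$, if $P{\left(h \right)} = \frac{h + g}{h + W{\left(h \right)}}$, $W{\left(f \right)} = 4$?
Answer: $-80$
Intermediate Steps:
$P{\left(h \right)} = \frac{5 + h}{4 + h}$ ($P{\left(h \right)} = \frac{h + 5}{h + 4} = \frac{5 + h}{4 + h}$)
$\left(-3 + 5\right)^{2} \left(-18\right) P{\left(5 \right)} = \left(-3 + 5\right)^{2} \left(-18\right) \frac{5 + 5}{4 + 5} = 2^{2} \left(-18\right) \frac{1}{9} \cdot 10 = 4 \left(-18\right) \frac{1}{9} \cdot 10 = \left(-72\right) \frac{10}{9} = -80$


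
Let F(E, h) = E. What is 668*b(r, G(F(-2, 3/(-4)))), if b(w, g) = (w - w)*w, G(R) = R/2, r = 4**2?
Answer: 0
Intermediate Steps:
r = 16
G(R) = R/2 (G(R) = R*(1/2) = R/2)
b(w, g) = 0 (b(w, g) = 0*w = 0)
668*b(r, G(F(-2, 3/(-4)))) = 668*0 = 0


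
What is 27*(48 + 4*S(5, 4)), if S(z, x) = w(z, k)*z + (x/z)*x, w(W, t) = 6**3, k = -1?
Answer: 591408/5 ≈ 1.1828e+5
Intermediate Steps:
w(W, t) = 216
S(z, x) = 216*z + x**2/z (S(z, x) = 216*z + (x/z)*x = 216*z + x**2/z)
27*(48 + 4*S(5, 4)) = 27*(48 + 4*(216*5 + 4**2/5)) = 27*(48 + 4*(1080 + 16*(1/5))) = 27*(48 + 4*(1080 + 16/5)) = 27*(48 + 4*(5416/5)) = 27*(48 + 21664/5) = 27*(21904/5) = 591408/5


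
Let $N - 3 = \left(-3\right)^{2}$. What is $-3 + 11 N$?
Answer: $129$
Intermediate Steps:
$N = 12$ ($N = 3 + \left(-3\right)^{2} = 3 + 9 = 12$)
$-3 + 11 N = -3 + 11 \cdot 12 = -3 + 132 = 129$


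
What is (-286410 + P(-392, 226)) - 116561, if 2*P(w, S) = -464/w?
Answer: -19745550/49 ≈ -4.0297e+5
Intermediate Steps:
P(w, S) = -232/w (P(w, S) = (-464/w)/2 = -232/w)
(-286410 + P(-392, 226)) - 116561 = (-286410 - 232/(-392)) - 116561 = (-286410 - 232*(-1/392)) - 116561 = (-286410 + 29/49) - 116561 = -14034061/49 - 116561 = -19745550/49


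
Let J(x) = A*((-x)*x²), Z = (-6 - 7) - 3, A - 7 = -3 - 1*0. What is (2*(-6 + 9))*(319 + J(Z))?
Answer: 100218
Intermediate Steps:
A = 4 (A = 7 + (-3 - 1*0) = 7 + (-3 + 0) = 7 - 3 = 4)
Z = -16 (Z = -13 - 3 = -16)
J(x) = -4*x³ (J(x) = 4*((-x)*x²) = 4*(-x³) = -4*x³)
(2*(-6 + 9))*(319 + J(Z)) = (2*(-6 + 9))*(319 - 4*(-16)³) = (2*3)*(319 - 4*(-4096)) = 6*(319 + 16384) = 6*16703 = 100218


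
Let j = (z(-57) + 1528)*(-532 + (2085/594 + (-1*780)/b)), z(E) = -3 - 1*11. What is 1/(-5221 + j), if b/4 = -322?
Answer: -15939/12821934791 ≈ -1.2431e-6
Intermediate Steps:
b = -1288 (b = 4*(-322) = -1288)
z(E) = -14 (z(E) = -3 - 11 = -14)
j = -12738717272/15939 (j = (-14 + 1528)*(-532 + (2085/594 - 1*780/(-1288))) = 1514*(-532 + (2085*(1/594) - 780*(-1/1288))) = 1514*(-532 + (695/198 + 195/322)) = 1514*(-532 + 65600/15939) = 1514*(-8413948/15939) = -12738717272/15939 ≈ -7.9922e+5)
1/(-5221 + j) = 1/(-5221 - 12738717272/15939) = 1/(-12821934791/15939) = -15939/12821934791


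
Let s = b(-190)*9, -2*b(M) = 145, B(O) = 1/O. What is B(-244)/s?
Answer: 1/159210 ≈ 6.2810e-6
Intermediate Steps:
b(M) = -145/2 (b(M) = -½*145 = -145/2)
s = -1305/2 (s = -145/2*9 = -1305/2 ≈ -652.50)
B(-244)/s = 1/((-244)*(-1305/2)) = -1/244*(-2/1305) = 1/159210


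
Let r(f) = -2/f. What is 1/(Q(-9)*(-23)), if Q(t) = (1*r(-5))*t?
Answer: 5/414 ≈ 0.012077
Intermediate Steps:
Q(t) = 2*t/5 (Q(t) = (1*(-2/(-5)))*t = (1*(-2*(-1/5)))*t = (1*(2/5))*t = 2*t/5)
1/(Q(-9)*(-23)) = 1/(((2/5)*(-9))*(-23)) = 1/(-18/5*(-23)) = 1/(414/5) = 5/414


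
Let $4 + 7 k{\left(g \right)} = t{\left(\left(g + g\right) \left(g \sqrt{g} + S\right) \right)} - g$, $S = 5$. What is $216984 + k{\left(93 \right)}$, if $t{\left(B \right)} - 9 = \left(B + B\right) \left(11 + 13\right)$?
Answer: $\frac{1563440}{7} + \frac{830304 \sqrt{93}}{7} \approx 1.3672 \cdot 10^{6}$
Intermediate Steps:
$t{\left(B \right)} = 9 + 48 B$ ($t{\left(B \right)} = 9 + \left(B + B\right) \left(11 + 13\right) = 9 + 2 B 24 = 9 + 48 B$)
$k{\left(g \right)} = \frac{5}{7} - \frac{g}{7} + \frac{96 g \left(5 + g^{\frac{3}{2}}\right)}{7}$ ($k{\left(g \right)} = - \frac{4}{7} + \frac{\left(9 + 48 \left(g + g\right) \left(g \sqrt{g} + 5\right)\right) - g}{7} = - \frac{4}{7} + \frac{\left(9 + 48 \cdot 2 g \left(g^{\frac{3}{2}} + 5\right)\right) - g}{7} = - \frac{4}{7} + \frac{\left(9 + 48 \cdot 2 g \left(5 + g^{\frac{3}{2}}\right)\right) - g}{7} = - \frac{4}{7} + \frac{\left(9 + 96 g \left(5 + g^{\frac{3}{2}}\right)\right) - g}{7} = - \frac{4}{7} + \frac{9 - g + 96 g \left(5 + g^{\frac{3}{2}}\right)}{7} = - \frac{4}{7} + \left(\frac{9}{7} - \frac{g}{7} + \frac{96 g \left(5 + g^{\frac{3}{2}}\right)}{7}\right) = \frac{5}{7} - \frac{g}{7} + \frac{96 g \left(5 + g^{\frac{3}{2}}\right)}{7}$)
$216984 + k{\left(93 \right)} = 216984 + \left(\frac{5}{7} + \frac{96 \cdot 93^{\frac{5}{2}}}{7} + \frac{479}{7} \cdot 93\right) = 216984 + \left(\frac{5}{7} + \frac{96 \cdot 8649 \sqrt{93}}{7} + \frac{44547}{7}\right) = 216984 + \left(\frac{5}{7} + \frac{830304 \sqrt{93}}{7} + \frac{44547}{7}\right) = 216984 + \left(\frac{44552}{7} + \frac{830304 \sqrt{93}}{7}\right) = \frac{1563440}{7} + \frac{830304 \sqrt{93}}{7}$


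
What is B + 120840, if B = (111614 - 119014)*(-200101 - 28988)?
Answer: 1695379440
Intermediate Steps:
B = 1695258600 (B = -7400*(-229089) = 1695258600)
B + 120840 = 1695258600 + 120840 = 1695379440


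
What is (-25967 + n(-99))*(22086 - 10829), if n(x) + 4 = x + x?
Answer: -294584433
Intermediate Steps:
n(x) = -4 + 2*x (n(x) = -4 + (x + x) = -4 + 2*x)
(-25967 + n(-99))*(22086 - 10829) = (-25967 + (-4 + 2*(-99)))*(22086 - 10829) = (-25967 + (-4 - 198))*11257 = (-25967 - 202)*11257 = -26169*11257 = -294584433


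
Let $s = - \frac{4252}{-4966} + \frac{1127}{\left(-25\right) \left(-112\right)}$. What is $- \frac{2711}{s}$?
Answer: $- \frac{2692565200}{1250163} \approx -2153.8$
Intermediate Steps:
$s = \frac{1250163}{993200}$ ($s = \left(-4252\right) \left(- \frac{1}{4966}\right) + \frac{1127}{2800} = \frac{2126}{2483} + 1127 \cdot \frac{1}{2800} = \frac{2126}{2483} + \frac{161}{400} = \frac{1250163}{993200} \approx 1.2587$)
$- \frac{2711}{s} = - \frac{2711}{\frac{1250163}{993200}} = \left(-2711\right) \frac{993200}{1250163} = - \frac{2692565200}{1250163}$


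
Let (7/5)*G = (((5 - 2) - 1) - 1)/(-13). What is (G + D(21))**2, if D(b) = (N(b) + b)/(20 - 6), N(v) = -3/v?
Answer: 835396/405769 ≈ 2.0588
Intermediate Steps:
D(b) = -3/(14*b) + b/14 (D(b) = (-3/b + b)/(20 - 6) = (b - 3/b)/14 = (b - 3/b)*(1/14) = -3/(14*b) + b/14)
G = -5/91 (G = 5*((((5 - 2) - 1) - 1)/(-13))/7 = 5*(((3 - 1) - 1)*(-1/13))/7 = 5*((2 - 1)*(-1/13))/7 = 5*(1*(-1/13))/7 = (5/7)*(-1/13) = -5/91 ≈ -0.054945)
(G + D(21))**2 = (-5/91 + (1/14)*(-3 + 21**2)/21)**2 = (-5/91 + (1/14)*(1/21)*(-3 + 441))**2 = (-5/91 + (1/14)*(1/21)*438)**2 = (-5/91 + 73/49)**2 = (914/637)**2 = 835396/405769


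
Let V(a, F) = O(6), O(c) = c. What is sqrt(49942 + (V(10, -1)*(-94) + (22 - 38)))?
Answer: sqrt(49362) ≈ 222.18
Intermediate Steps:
V(a, F) = 6
sqrt(49942 + (V(10, -1)*(-94) + (22 - 38))) = sqrt(49942 + (6*(-94) + (22 - 38))) = sqrt(49942 + (-564 - 16)) = sqrt(49942 - 580) = sqrt(49362)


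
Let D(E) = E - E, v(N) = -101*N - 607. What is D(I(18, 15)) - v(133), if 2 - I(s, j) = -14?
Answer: 14040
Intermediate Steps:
I(s, j) = 16 (I(s, j) = 2 - 1*(-14) = 2 + 14 = 16)
v(N) = -607 - 101*N
D(E) = 0
D(I(18, 15)) - v(133) = 0 - (-607 - 101*133) = 0 - (-607 - 13433) = 0 - 1*(-14040) = 0 + 14040 = 14040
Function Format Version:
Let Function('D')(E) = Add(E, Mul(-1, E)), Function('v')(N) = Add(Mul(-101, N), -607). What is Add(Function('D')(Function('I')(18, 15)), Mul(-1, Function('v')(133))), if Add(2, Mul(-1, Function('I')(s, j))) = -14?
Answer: 14040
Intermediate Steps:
Function('I')(s, j) = 16 (Function('I')(s, j) = Add(2, Mul(-1, -14)) = Add(2, 14) = 16)
Function('v')(N) = Add(-607, Mul(-101, N))
Function('D')(E) = 0
Add(Function('D')(Function('I')(18, 15)), Mul(-1, Function('v')(133))) = Add(0, Mul(-1, Add(-607, Mul(-101, 133)))) = Add(0, Mul(-1, Add(-607, -13433))) = Add(0, Mul(-1, -14040)) = Add(0, 14040) = 14040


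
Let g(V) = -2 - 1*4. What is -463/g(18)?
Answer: 463/6 ≈ 77.167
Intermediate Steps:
g(V) = -6 (g(V) = -2 - 4 = -6)
-463/g(18) = -463/(-6) = -463*(-1/6) = 463/6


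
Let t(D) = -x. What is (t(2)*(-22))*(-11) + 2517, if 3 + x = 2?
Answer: 2759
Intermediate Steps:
x = -1 (x = -3 + 2 = -1)
t(D) = 1 (t(D) = -1*(-1) = 1)
(t(2)*(-22))*(-11) + 2517 = (1*(-22))*(-11) + 2517 = -22*(-11) + 2517 = 242 + 2517 = 2759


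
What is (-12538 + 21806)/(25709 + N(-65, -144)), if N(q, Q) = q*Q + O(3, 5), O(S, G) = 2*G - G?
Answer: 4634/17537 ≈ 0.26424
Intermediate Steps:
O(S, G) = G
N(q, Q) = 5 + Q*q (N(q, Q) = q*Q + 5 = Q*q + 5 = 5 + Q*q)
(-12538 + 21806)/(25709 + N(-65, -144)) = (-12538 + 21806)/(25709 + (5 - 144*(-65))) = 9268/(25709 + (5 + 9360)) = 9268/(25709 + 9365) = 9268/35074 = 9268*(1/35074) = 4634/17537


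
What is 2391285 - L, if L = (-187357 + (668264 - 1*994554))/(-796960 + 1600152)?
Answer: 1920661495367/803192 ≈ 2.3913e+6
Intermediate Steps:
L = -513647/803192 (L = (-187357 + (668264 - 994554))/803192 = (-187357 - 326290)*(1/803192) = -513647*1/803192 = -513647/803192 ≈ -0.63951)
2391285 - L = 2391285 - 1*(-513647/803192) = 2391285 + 513647/803192 = 1920661495367/803192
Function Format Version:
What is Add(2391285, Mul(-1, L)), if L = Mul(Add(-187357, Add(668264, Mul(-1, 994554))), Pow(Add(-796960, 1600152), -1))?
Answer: Rational(1920661495367, 803192) ≈ 2.3913e+6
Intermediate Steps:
L = Rational(-513647, 803192) (L = Mul(Add(-187357, Add(668264, -994554)), Pow(803192, -1)) = Mul(Add(-187357, -326290), Rational(1, 803192)) = Mul(-513647, Rational(1, 803192)) = Rational(-513647, 803192) ≈ -0.63951)
Add(2391285, Mul(-1, L)) = Add(2391285, Mul(-1, Rational(-513647, 803192))) = Add(2391285, Rational(513647, 803192)) = Rational(1920661495367, 803192)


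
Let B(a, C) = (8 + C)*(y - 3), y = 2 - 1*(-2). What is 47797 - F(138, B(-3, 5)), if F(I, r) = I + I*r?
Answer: 45865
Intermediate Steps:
y = 4 (y = 2 + 2 = 4)
B(a, C) = 8 + C (B(a, C) = (8 + C)*(4 - 3) = (8 + C)*1 = 8 + C)
47797 - F(138, B(-3, 5)) = 47797 - 138*(1 + (8 + 5)) = 47797 - 138*(1 + 13) = 47797 - 138*14 = 47797 - 1*1932 = 47797 - 1932 = 45865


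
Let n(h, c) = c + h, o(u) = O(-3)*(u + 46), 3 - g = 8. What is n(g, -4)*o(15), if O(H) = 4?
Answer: -2196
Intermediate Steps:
g = -5 (g = 3 - 1*8 = 3 - 8 = -5)
o(u) = 184 + 4*u (o(u) = 4*(u + 46) = 4*(46 + u) = 184 + 4*u)
n(g, -4)*o(15) = (-4 - 5)*(184 + 4*15) = -9*(184 + 60) = -9*244 = -2196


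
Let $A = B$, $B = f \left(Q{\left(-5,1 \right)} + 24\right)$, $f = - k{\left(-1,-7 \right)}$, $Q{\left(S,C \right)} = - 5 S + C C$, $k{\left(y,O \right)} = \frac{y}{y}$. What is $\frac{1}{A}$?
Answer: $- \frac{1}{50} \approx -0.02$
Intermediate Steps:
$k{\left(y,O \right)} = 1$
$Q{\left(S,C \right)} = C^{2} - 5 S$ ($Q{\left(S,C \right)} = - 5 S + C^{2} = C^{2} - 5 S$)
$f = -1$ ($f = \left(-1\right) 1 = -1$)
$B = -50$ ($B = - (\left(1^{2} - -25\right) + 24) = - (\left(1 + 25\right) + 24) = - (26 + 24) = \left(-1\right) 50 = -50$)
$A = -50$
$\frac{1}{A} = \frac{1}{-50} = - \frac{1}{50}$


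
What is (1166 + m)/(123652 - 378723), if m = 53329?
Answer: -54495/255071 ≈ -0.21365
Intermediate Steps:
(1166 + m)/(123652 - 378723) = (1166 + 53329)/(123652 - 378723) = 54495/(-255071) = 54495*(-1/255071) = -54495/255071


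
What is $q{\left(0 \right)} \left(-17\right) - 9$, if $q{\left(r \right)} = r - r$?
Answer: $-9$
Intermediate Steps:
$q{\left(r \right)} = 0$
$q{\left(0 \right)} \left(-17\right) - 9 = 0 \left(-17\right) - 9 = 0 - 9 = -9$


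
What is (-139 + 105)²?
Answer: 1156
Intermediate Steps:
(-139 + 105)² = (-34)² = 1156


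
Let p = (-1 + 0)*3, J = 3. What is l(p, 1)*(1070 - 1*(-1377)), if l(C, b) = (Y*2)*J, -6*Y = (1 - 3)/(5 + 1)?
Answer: 2447/3 ≈ 815.67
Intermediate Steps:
Y = 1/18 (Y = -(1 - 3)/(6*(5 + 1)) = -(-1)/(3*6) = -⅙*(-⅓) = 1/18 ≈ 0.055556)
p = -3 (p = -1*3 = -3)
l(C, b) = ⅓ (l(C, b) = ((1/18)*2)*3 = (⅑)*3 = ⅓)
l(p, 1)*(1070 - 1*(-1377)) = (1070 - 1*(-1377))/3 = (1070 + 1377)/3 = (⅓)*2447 = 2447/3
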